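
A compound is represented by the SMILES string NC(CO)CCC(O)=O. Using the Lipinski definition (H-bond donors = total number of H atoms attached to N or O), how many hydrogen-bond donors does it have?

Donors: find every N or O and count the H atoms it carries.
  atom 1 (N): bond orders sum to 1 → 2 H
  atom 4 (O): bond orders sum to 1 → 1 H
  atom 8 (O): bond orders sum to 1 → 1 H
  atom 9 (O): bond orders sum to 2 → 0 H
Lipinski HBD = 4.

4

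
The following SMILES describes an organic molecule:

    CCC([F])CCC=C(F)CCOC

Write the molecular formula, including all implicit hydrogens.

Walk through each heavy atom and fill implicit hydrogens from standard valence (C 4, N 3, O 2, S 2, halogen 1):
  atom 1: C, bond orders sum to 1 (valence 4) → 3 H
  atom 2: C, bond orders sum to 2 (valence 4) → 2 H
  atom 3: C, bond orders sum to 3 (valence 4) → 1 H
  atom 4: F with explicit H count 0
  atom 5: C, bond orders sum to 2 (valence 4) → 2 H
  atom 6: C, bond orders sum to 2 (valence 4) → 2 H
  atom 7: C, bond orders sum to 3 (valence 4) → 1 H
  atom 8: C, bond orders sum to 4 (valence 4) → 0 H
  atom 9: F (halogen, monovalent) → 0 H
  atom 10: C, bond orders sum to 2 (valence 4) → 2 H
  atom 11: C, bond orders sum to 2 (valence 4) → 2 H
  atom 12: O, bond orders sum to 2 (valence 2) → 0 H
  atom 13: C, bond orders sum to 1 (valence 4) → 3 H
Totals → C:10, H:18, F:2, O:1.
In Hill order: C10H18F2O.

C10H18F2O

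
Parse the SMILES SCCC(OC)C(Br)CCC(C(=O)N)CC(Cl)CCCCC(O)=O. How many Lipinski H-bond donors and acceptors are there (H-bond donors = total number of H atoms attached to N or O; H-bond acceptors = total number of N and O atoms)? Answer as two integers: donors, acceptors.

3, 5

Donors: find every N or O and count the H atoms it carries.
  atom 5 (O): bond orders sum to 2 → 0 H
  atom 13 (O): bond orders sum to 2 → 0 H
  atom 14 (N): bond orders sum to 1 → 2 H
  atom 23 (O): bond orders sum to 1 → 1 H
  atom 24 (O): bond orders sum to 2 → 0 H
Lipinski HBD = 3.
Acceptors: N atoms = 1, O atoms = 4 → HBA = 5.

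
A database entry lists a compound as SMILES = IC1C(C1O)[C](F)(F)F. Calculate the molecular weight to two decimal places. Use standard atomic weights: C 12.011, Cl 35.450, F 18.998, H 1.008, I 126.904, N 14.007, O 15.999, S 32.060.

First, the molecular formula is C4H4F3IO (counting implicit H from valence).
  C: 4 × 12.011 = 48.044
  F: 3 × 18.998 = 56.994
  H: 4 × 1.008 = 4.032
  I: 1 × 126.904 = 126.904
  O: 1 × 15.999 = 15.999
Sum: 4×12.011 + 3×18.998 + 4×1.008 + 1×126.904 + 1×15.999 = 251.973 → 251.97 g/mol.

251.97 g/mol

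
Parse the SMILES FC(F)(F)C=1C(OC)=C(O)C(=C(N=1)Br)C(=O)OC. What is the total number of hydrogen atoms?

Walk through each heavy atom and fill implicit hydrogens from standard valence (C 4, N 3, O 2, S 2, halogen 1):
  atom 1: F (halogen, monovalent) → 0 H
  atom 2: C, bond orders sum to 4 (valence 4) → 0 H
  atom 3: F (halogen, monovalent) → 0 H
  atom 4: F (halogen, monovalent) → 0 H
  atom 5: C, bond orders sum to 4 (valence 4) → 0 H
  atom 6: C, bond orders sum to 4 (valence 4) → 0 H
  atom 7: O, bond orders sum to 2 (valence 2) → 0 H
  atom 8: C, bond orders sum to 1 (valence 4) → 3 H
  atom 9: C, bond orders sum to 4 (valence 4) → 0 H
  atom 10: O, bond orders sum to 1 (valence 2) → 1 H
  atom 11: C, bond orders sum to 4 (valence 4) → 0 H
  atom 12: C, bond orders sum to 4 (valence 4) → 0 H
  atom 13: N, bond orders sum to 3 (valence 3) → 0 H
  atom 14: Br (halogen, monovalent) → 0 H
  atom 15: C, bond orders sum to 4 (valence 4) → 0 H
  atom 16: O, bond orders sum to 2 (valence 2) → 0 H
  atom 17: O, bond orders sum to 2 (valence 2) → 0 H
  atom 18: C, bond orders sum to 1 (valence 4) → 3 H
Total hydrogens: 7.

7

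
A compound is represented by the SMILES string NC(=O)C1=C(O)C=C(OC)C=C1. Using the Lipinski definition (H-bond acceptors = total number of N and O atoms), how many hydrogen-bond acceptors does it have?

N atoms: 1; O atoms: 3.
Lipinski HBA = 1 + 3 = 4.

4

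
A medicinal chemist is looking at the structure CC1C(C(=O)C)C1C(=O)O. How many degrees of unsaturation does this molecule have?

Molecular formula: C7H10O3.
DoU = (2C + 2 + N − H − X) / 2, where X is the halogen count and O/S are ignored.
    = (2·7 + 2 + 0 − 10 − 0) / 2 = 6 / 2 = 3.

3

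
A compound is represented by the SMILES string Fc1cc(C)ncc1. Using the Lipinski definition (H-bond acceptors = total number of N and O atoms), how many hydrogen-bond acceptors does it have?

N atoms: 1; O atoms: 0.
Lipinski HBA = 1 + 0 = 1.

1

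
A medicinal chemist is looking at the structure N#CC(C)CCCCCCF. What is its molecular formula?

Walk through each heavy atom and fill implicit hydrogens from standard valence (C 4, N 3, O 2, S 2, halogen 1):
  atom 1: N, bond orders sum to 3 (valence 3) → 0 H
  atom 2: C, bond orders sum to 4 (valence 4) → 0 H
  atom 3: C, bond orders sum to 3 (valence 4) → 1 H
  atom 4: C, bond orders sum to 1 (valence 4) → 3 H
  atom 5: C, bond orders sum to 2 (valence 4) → 2 H
  atom 6: C, bond orders sum to 2 (valence 4) → 2 H
  atom 7: C, bond orders sum to 2 (valence 4) → 2 H
  atom 8: C, bond orders sum to 2 (valence 4) → 2 H
  atom 9: C, bond orders sum to 2 (valence 4) → 2 H
  atom 10: C, bond orders sum to 2 (valence 4) → 2 H
  atom 11: F (halogen, monovalent) → 0 H
Totals → C:9, H:16, F:1, N:1.
In Hill order: C9H16FN.

C9H16FN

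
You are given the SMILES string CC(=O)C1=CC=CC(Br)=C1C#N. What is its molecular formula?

C9H6BrNO

Walk through each heavy atom and fill implicit hydrogens from standard valence (C 4, N 3, O 2, S 2, halogen 1):
  atom 1: C, bond orders sum to 1 (valence 4) → 3 H
  atom 2: C, bond orders sum to 4 (valence 4) → 0 H
  atom 3: O, bond orders sum to 2 (valence 2) → 0 H
  atom 4: C, bond orders sum to 4 (valence 4) → 0 H
  atom 5: C, bond orders sum to 3 (valence 4) → 1 H
  atom 6: C, bond orders sum to 3 (valence 4) → 1 H
  atom 7: C, bond orders sum to 3 (valence 4) → 1 H
  atom 8: C, bond orders sum to 4 (valence 4) → 0 H
  atom 9: Br (halogen, monovalent) → 0 H
  atom 10: C, bond orders sum to 4 (valence 4) → 0 H
  atom 11: C, bond orders sum to 4 (valence 4) → 0 H
  atom 12: N, bond orders sum to 3 (valence 3) → 0 H
Totals → C:9, H:6, Br:1, N:1, O:1.
In Hill order: C9H6BrNO.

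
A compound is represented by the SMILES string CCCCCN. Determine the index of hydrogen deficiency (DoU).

Molecular formula: C5H13N.
DoU = (2C + 2 + N − H − X) / 2, where X is the halogen count and O/S are ignored.
    = (2·5 + 2 + 1 − 13 − 0) / 2 = 0 / 2 = 0.

0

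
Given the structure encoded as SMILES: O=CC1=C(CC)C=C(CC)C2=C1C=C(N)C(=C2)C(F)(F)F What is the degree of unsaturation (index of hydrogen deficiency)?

8

Degree of unsaturation = (number of rings) + (number of π bonds).
Ring closures in the SMILES: 2.
π bonds: 6 double bonds (each 1 DoU) → 6 DoU from unsaturation.
Total DoU = 2 + 6 = 8.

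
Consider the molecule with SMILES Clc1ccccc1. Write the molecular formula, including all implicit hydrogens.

C6H5Cl

Walk through each heavy atom and fill implicit hydrogens from standard valence (C 4, N 3, O 2, S 2, halogen 1); for lowercase aromatic atoms, an aromatic c carries 1 H when it has two neighbours and 0 H with three, and aromatic n carries 0 H:
  atom 1: Cl (halogen, monovalent) → 0 H
  atom 2: aromatic c, 3 neighbours → 0 H
  atom 3: aromatic c, 2 neighbours → 1 H
  atom 4: aromatic c, 2 neighbours → 1 H
  atom 5: aromatic c, 2 neighbours → 1 H
  atom 6: aromatic c, 2 neighbours → 1 H
  atom 7: aromatic c, 2 neighbours → 1 H
Totals → C:6, H:5, Cl:1.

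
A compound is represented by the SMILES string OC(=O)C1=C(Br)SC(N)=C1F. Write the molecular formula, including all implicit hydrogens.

C5H3BrFNO2S

Walk through each heavy atom and fill implicit hydrogens from standard valence (C 4, N 3, O 2, S 2, halogen 1):
  atom 1: O, bond orders sum to 1 (valence 2) → 1 H
  atom 2: C, bond orders sum to 4 (valence 4) → 0 H
  atom 3: O, bond orders sum to 2 (valence 2) → 0 H
  atom 4: C, bond orders sum to 4 (valence 4) → 0 H
  atom 5: C, bond orders sum to 4 (valence 4) → 0 H
  atom 6: Br (halogen, monovalent) → 0 H
  atom 7: S, bond orders sum to 2 (valence 2) → 0 H
  atom 8: C, bond orders sum to 4 (valence 4) → 0 H
  atom 9: N, bond orders sum to 1 (valence 3) → 2 H
  atom 10: C, bond orders sum to 4 (valence 4) → 0 H
  atom 11: F (halogen, monovalent) → 0 H
Totals → C:5, H:3, Br:1, F:1, N:1, O:2, S:1.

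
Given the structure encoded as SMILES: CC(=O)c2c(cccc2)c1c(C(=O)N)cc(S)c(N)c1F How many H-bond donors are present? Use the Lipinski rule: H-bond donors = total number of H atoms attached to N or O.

Donors: find every N or O and count the H atoms it carries.
  atom 3 (O): bond orders sum to 2 → 0 H
  atom 13 (O): bond orders sum to 2 → 0 H
  atom 14 (N): bond orders sum to 1 → 2 H
  atom 19 (N): bond orders sum to 1 → 2 H
Lipinski HBD = 4.

4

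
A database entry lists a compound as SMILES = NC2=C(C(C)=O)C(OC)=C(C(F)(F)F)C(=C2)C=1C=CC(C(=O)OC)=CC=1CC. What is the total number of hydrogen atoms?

20

Walk through each heavy atom and fill implicit hydrogens from standard valence (C 4, N 3, O 2, S 2, halogen 1):
  atom 1: N, bond orders sum to 1 (valence 3) → 2 H
  atom 2: C, bond orders sum to 4 (valence 4) → 0 H
  atom 3: C, bond orders sum to 4 (valence 4) → 0 H
  atom 4: C, bond orders sum to 4 (valence 4) → 0 H
  atom 5: C, bond orders sum to 1 (valence 4) → 3 H
  atom 6: O, bond orders sum to 2 (valence 2) → 0 H
  atom 7: C, bond orders sum to 4 (valence 4) → 0 H
  atom 8: O, bond orders sum to 2 (valence 2) → 0 H
  atom 9: C, bond orders sum to 1 (valence 4) → 3 H
  atom 10: C, bond orders sum to 4 (valence 4) → 0 H
  atom 11: C, bond orders sum to 4 (valence 4) → 0 H
  atom 12: F (halogen, monovalent) → 0 H
  atom 13: F (halogen, monovalent) → 0 H
  atom 14: F (halogen, monovalent) → 0 H
  atom 15: C, bond orders sum to 4 (valence 4) → 0 H
  atom 16: C, bond orders sum to 3 (valence 4) → 1 H
  atom 17: C, bond orders sum to 4 (valence 4) → 0 H
  atom 18: C, bond orders sum to 3 (valence 4) → 1 H
  atom 19: C, bond orders sum to 3 (valence 4) → 1 H
  atom 20: C, bond orders sum to 4 (valence 4) → 0 H
  atom 21: C, bond orders sum to 4 (valence 4) → 0 H
  atom 22: O, bond orders sum to 2 (valence 2) → 0 H
  atom 23: O, bond orders sum to 2 (valence 2) → 0 H
  atom 24: C, bond orders sum to 1 (valence 4) → 3 H
  atom 25: C, bond orders sum to 3 (valence 4) → 1 H
  atom 26: C, bond orders sum to 4 (valence 4) → 0 H
  atom 27: C, bond orders sum to 2 (valence 4) → 2 H
  atom 28: C, bond orders sum to 1 (valence 4) → 3 H
Total hydrogens: 20.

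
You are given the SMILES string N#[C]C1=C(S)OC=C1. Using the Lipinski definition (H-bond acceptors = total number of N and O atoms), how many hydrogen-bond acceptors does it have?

N atoms: 1; O atoms: 1.
Lipinski HBA = 1 + 1 = 2.

2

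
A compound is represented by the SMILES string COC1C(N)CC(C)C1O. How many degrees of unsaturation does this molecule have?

Degree of unsaturation = (number of rings) + (number of π bonds).
Ring closures in the SMILES: 1.
π bonds: none → 0 DoU from unsaturation.
Total DoU = 1 + 0 = 1.

1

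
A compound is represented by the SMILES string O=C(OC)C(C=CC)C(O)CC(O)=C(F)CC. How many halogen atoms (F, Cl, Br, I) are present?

1

Halogen atoms appear at heavy-atom position 15 (1×F).
Other groups present: 2 alkene, 1 ester, 2 hydroxyl.
Halogen count: 1.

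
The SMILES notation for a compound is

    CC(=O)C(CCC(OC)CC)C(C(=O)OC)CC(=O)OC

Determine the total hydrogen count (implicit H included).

26

Walk through each heavy atom and fill implicit hydrogens from standard valence (C 4, N 3, O 2, S 2, halogen 1):
  atom 1: C, bond orders sum to 1 (valence 4) → 3 H
  atom 2: C, bond orders sum to 4 (valence 4) → 0 H
  atom 3: O, bond orders sum to 2 (valence 2) → 0 H
  atom 4: C, bond orders sum to 3 (valence 4) → 1 H
  atom 5: C, bond orders sum to 2 (valence 4) → 2 H
  atom 6: C, bond orders sum to 2 (valence 4) → 2 H
  atom 7: C, bond orders sum to 3 (valence 4) → 1 H
  atom 8: O, bond orders sum to 2 (valence 2) → 0 H
  atom 9: C, bond orders sum to 1 (valence 4) → 3 H
  atom 10: C, bond orders sum to 2 (valence 4) → 2 H
  atom 11: C, bond orders sum to 1 (valence 4) → 3 H
  atom 12: C, bond orders sum to 3 (valence 4) → 1 H
  atom 13: C, bond orders sum to 4 (valence 4) → 0 H
  atom 14: O, bond orders sum to 2 (valence 2) → 0 H
  atom 15: O, bond orders sum to 2 (valence 2) → 0 H
  atom 16: C, bond orders sum to 1 (valence 4) → 3 H
  atom 17: C, bond orders sum to 2 (valence 4) → 2 H
  atom 18: C, bond orders sum to 4 (valence 4) → 0 H
  atom 19: O, bond orders sum to 2 (valence 2) → 0 H
  atom 20: O, bond orders sum to 2 (valence 2) → 0 H
  atom 21: C, bond orders sum to 1 (valence 4) → 3 H
Total hydrogens: 26.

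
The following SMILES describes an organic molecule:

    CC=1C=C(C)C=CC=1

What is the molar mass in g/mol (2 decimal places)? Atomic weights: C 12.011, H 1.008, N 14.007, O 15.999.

106.17 g/mol

First, the molecular formula is C8H10 (counting implicit H from valence).
  C: 8 × 12.011 = 96.088
  H: 10 × 1.008 = 10.080
Sum: 8×12.011 + 10×1.008 = 106.168 → 106.17 g/mol.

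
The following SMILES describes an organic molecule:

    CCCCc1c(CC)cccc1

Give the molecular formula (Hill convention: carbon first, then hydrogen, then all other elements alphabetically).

C12H18

Walk through each heavy atom and fill implicit hydrogens from standard valence (C 4, N 3, O 2, S 2, halogen 1); for lowercase aromatic atoms, an aromatic c carries 1 H when it has two neighbours and 0 H with three, and aromatic n carries 0 H:
  atom 1: C, bond orders sum to 1 (valence 4) → 3 H
  atom 2: C, bond orders sum to 2 (valence 4) → 2 H
  atom 3: C, bond orders sum to 2 (valence 4) → 2 H
  atom 4: C, bond orders sum to 2 (valence 4) → 2 H
  atom 5: aromatic c, 3 neighbours → 0 H
  atom 6: aromatic c, 3 neighbours → 0 H
  atom 7: C, bond orders sum to 2 (valence 4) → 2 H
  atom 8: C, bond orders sum to 1 (valence 4) → 3 H
  atom 9: aromatic c, 2 neighbours → 1 H
  atom 10: aromatic c, 2 neighbours → 1 H
  atom 11: aromatic c, 2 neighbours → 1 H
  atom 12: aromatic c, 2 neighbours → 1 H
Totals → C:12, H:18.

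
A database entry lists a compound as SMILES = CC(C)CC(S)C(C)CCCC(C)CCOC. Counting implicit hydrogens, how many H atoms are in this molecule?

32

Walk through each heavy atom and fill implicit hydrogens from standard valence (C 4, N 3, O 2, S 2, halogen 1):
  atom 1: C, bond orders sum to 1 (valence 4) → 3 H
  atom 2: C, bond orders sum to 3 (valence 4) → 1 H
  atom 3: C, bond orders sum to 1 (valence 4) → 3 H
  atom 4: C, bond orders sum to 2 (valence 4) → 2 H
  atom 5: C, bond orders sum to 3 (valence 4) → 1 H
  atom 6: S, bond orders sum to 1 (valence 2) → 1 H
  atom 7: C, bond orders sum to 3 (valence 4) → 1 H
  atom 8: C, bond orders sum to 1 (valence 4) → 3 H
  atom 9: C, bond orders sum to 2 (valence 4) → 2 H
  atom 10: C, bond orders sum to 2 (valence 4) → 2 H
  atom 11: C, bond orders sum to 2 (valence 4) → 2 H
  atom 12: C, bond orders sum to 3 (valence 4) → 1 H
  atom 13: C, bond orders sum to 1 (valence 4) → 3 H
  atom 14: C, bond orders sum to 2 (valence 4) → 2 H
  atom 15: C, bond orders sum to 2 (valence 4) → 2 H
  atom 16: O, bond orders sum to 2 (valence 2) → 0 H
  atom 17: C, bond orders sum to 1 (valence 4) → 3 H
Total hydrogens: 32.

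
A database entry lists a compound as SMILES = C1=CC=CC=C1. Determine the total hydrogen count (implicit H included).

6

Walk through each heavy atom and fill implicit hydrogens from standard valence (C 4, N 3, O 2, S 2, halogen 1):
  atom 1: C, bond orders sum to 3 (valence 4) → 1 H
  atom 2: C, bond orders sum to 3 (valence 4) → 1 H
  atom 3: C, bond orders sum to 3 (valence 4) → 1 H
  atom 4: C, bond orders sum to 3 (valence 4) → 1 H
  atom 5: C, bond orders sum to 3 (valence 4) → 1 H
  atom 6: C, bond orders sum to 3 (valence 4) → 1 H
Total hydrogens: 6.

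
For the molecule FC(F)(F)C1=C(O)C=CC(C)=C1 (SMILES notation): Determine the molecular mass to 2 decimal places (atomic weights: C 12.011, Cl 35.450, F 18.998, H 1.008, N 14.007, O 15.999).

176.14 g/mol

First, the molecular formula is C8H7F3O (counting implicit H from valence).
  C: 8 × 12.011 = 96.088
  F: 3 × 18.998 = 56.994
  H: 7 × 1.008 = 7.056
  O: 1 × 15.999 = 15.999
Sum: 8×12.011 + 3×18.998 + 7×1.008 + 1×15.999 = 176.137 → 176.14 g/mol.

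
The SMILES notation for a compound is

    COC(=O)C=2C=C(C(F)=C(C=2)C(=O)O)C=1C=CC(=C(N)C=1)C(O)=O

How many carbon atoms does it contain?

16

Count every carbon token in the SMILES (each C, including those in ring-closure positions and inside branches).
Carbon count: 16.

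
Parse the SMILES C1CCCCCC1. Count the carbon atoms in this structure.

7

Count every carbon token in the SMILES (each C, including those in ring-closure positions and inside branches).
Carbon count: 7.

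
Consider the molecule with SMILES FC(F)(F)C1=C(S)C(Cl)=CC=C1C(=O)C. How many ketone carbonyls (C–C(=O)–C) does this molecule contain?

The ketone motif appears at heavy-atom position 13 in the SMILES.
Other groups present: 1 thiol.
Ketone count: 1.

1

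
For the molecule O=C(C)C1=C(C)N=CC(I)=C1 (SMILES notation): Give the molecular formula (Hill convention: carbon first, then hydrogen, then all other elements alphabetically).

Walk through each heavy atom and fill implicit hydrogens from standard valence (C 4, N 3, O 2, S 2, halogen 1):
  atom 1: O, bond orders sum to 2 (valence 2) → 0 H
  atom 2: C, bond orders sum to 4 (valence 4) → 0 H
  atom 3: C, bond orders sum to 1 (valence 4) → 3 H
  atom 4: C, bond orders sum to 4 (valence 4) → 0 H
  atom 5: C, bond orders sum to 4 (valence 4) → 0 H
  atom 6: C, bond orders sum to 1 (valence 4) → 3 H
  atom 7: N, bond orders sum to 3 (valence 3) → 0 H
  atom 8: C, bond orders sum to 3 (valence 4) → 1 H
  atom 9: C, bond orders sum to 4 (valence 4) → 0 H
  atom 10: I (halogen, monovalent) → 0 H
  atom 11: C, bond orders sum to 3 (valence 4) → 1 H
Totals → C:8, H:8, I:1, N:1, O:1.

C8H8INO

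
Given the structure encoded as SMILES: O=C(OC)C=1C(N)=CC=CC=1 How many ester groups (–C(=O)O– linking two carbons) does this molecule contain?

1

The ester motif appears at heavy-atom position 2 in the SMILES.
Other groups present: 1 primary amine.
Ester count: 1.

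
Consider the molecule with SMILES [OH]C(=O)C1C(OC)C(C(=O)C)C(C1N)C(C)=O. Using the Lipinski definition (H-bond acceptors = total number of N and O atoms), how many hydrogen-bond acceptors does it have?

6

N atoms: 1; O atoms: 5.
Lipinski HBA = 1 + 5 = 6.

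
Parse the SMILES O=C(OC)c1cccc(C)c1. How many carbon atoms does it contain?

9

Count every carbon token in the SMILES (each C, including those in ring-closure positions and inside branches).
Carbon count: 9.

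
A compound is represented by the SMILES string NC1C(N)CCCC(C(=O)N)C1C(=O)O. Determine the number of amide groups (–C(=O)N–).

The amide motif appears at heavy-atom position 9 in the SMILES.
Other groups present: 1 carboxylic acid, 2 primary amine.
Amide count: 1.

1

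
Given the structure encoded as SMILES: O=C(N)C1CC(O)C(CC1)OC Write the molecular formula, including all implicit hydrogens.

Walk through each heavy atom and fill implicit hydrogens from standard valence (C 4, N 3, O 2, S 2, halogen 1):
  atom 1: O, bond orders sum to 2 (valence 2) → 0 H
  atom 2: C, bond orders sum to 4 (valence 4) → 0 H
  atom 3: N, bond orders sum to 1 (valence 3) → 2 H
  atom 4: C, bond orders sum to 3 (valence 4) → 1 H
  atom 5: C, bond orders sum to 2 (valence 4) → 2 H
  atom 6: C, bond orders sum to 3 (valence 4) → 1 H
  atom 7: O, bond orders sum to 1 (valence 2) → 1 H
  atom 8: C, bond orders sum to 3 (valence 4) → 1 H
  atom 9: C, bond orders sum to 2 (valence 4) → 2 H
  atom 10: C, bond orders sum to 2 (valence 4) → 2 H
  atom 11: O, bond orders sum to 2 (valence 2) → 0 H
  atom 12: C, bond orders sum to 1 (valence 4) → 3 H
Totals → C:8, H:15, N:1, O:3.
In Hill order: C8H15NO3.

C8H15NO3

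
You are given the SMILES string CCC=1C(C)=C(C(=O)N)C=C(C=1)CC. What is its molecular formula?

C12H17NO

Walk through each heavy atom and fill implicit hydrogens from standard valence (C 4, N 3, O 2, S 2, halogen 1):
  atom 1: C, bond orders sum to 1 (valence 4) → 3 H
  atom 2: C, bond orders sum to 2 (valence 4) → 2 H
  atom 3: C, bond orders sum to 4 (valence 4) → 0 H
  atom 4: C, bond orders sum to 4 (valence 4) → 0 H
  atom 5: C, bond orders sum to 1 (valence 4) → 3 H
  atom 6: C, bond orders sum to 4 (valence 4) → 0 H
  atom 7: C, bond orders sum to 4 (valence 4) → 0 H
  atom 8: O, bond orders sum to 2 (valence 2) → 0 H
  atom 9: N, bond orders sum to 1 (valence 3) → 2 H
  atom 10: C, bond orders sum to 3 (valence 4) → 1 H
  atom 11: C, bond orders sum to 4 (valence 4) → 0 H
  atom 12: C, bond orders sum to 3 (valence 4) → 1 H
  atom 13: C, bond orders sum to 2 (valence 4) → 2 H
  atom 14: C, bond orders sum to 1 (valence 4) → 3 H
Totals → C:12, H:17, N:1, O:1.
In Hill order: C12H17NO.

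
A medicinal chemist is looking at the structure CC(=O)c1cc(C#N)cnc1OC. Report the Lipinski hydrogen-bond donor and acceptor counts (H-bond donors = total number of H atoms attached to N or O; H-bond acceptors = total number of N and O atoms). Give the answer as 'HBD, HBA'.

0, 4

Donors: find every N or O and count the H atoms it carries.
  atom 3 (O): bond orders sum to 2 → 0 H
  atom 8 (N): bond orders sum to 3 → 0 H
  atom 10 (N): bond orders sum to 3 → 0 H
  atom 12 (O): bond orders sum to 2 → 0 H
Lipinski HBD = 0.
Acceptors: N atoms = 2, O atoms = 2 → HBA = 4.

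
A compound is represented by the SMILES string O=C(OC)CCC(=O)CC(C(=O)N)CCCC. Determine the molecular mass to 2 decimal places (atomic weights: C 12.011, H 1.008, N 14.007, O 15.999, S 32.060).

243.30 g/mol

First, the molecular formula is C12H21NO4 (counting implicit H from valence).
  C: 12 × 12.011 = 144.132
  H: 21 × 1.008 = 21.168
  N: 1 × 14.007 = 14.007
  O: 4 × 15.999 = 63.996
Sum: 12×12.011 + 21×1.008 + 1×14.007 + 4×15.999 = 243.303 → 243.30 g/mol.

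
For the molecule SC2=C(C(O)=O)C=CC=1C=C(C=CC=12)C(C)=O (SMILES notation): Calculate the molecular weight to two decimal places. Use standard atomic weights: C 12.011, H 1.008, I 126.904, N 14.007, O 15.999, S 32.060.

246.28 g/mol

First, the molecular formula is C13H10O3S (counting implicit H from valence).
  C: 13 × 12.011 = 156.143
  H: 10 × 1.008 = 10.080
  O: 3 × 15.999 = 47.997
  S: 1 × 32.060 = 32.060
Sum: 13×12.011 + 10×1.008 + 3×15.999 + 1×32.060 = 246.280 → 246.28 g/mol.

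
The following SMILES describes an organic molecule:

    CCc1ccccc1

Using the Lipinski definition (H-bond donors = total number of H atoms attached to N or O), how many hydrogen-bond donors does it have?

Donors: find every N or O and count the H atoms it carries.
  (no N or O atoms present)
Lipinski HBD = 0.

0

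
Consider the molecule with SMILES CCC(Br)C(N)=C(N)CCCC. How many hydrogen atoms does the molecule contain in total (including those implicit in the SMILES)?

19

Walk through each heavy atom and fill implicit hydrogens from standard valence (C 4, N 3, O 2, S 2, halogen 1):
  atom 1: C, bond orders sum to 1 (valence 4) → 3 H
  atom 2: C, bond orders sum to 2 (valence 4) → 2 H
  atom 3: C, bond orders sum to 3 (valence 4) → 1 H
  atom 4: Br (halogen, monovalent) → 0 H
  atom 5: C, bond orders sum to 4 (valence 4) → 0 H
  atom 6: N, bond orders sum to 1 (valence 3) → 2 H
  atom 7: C, bond orders sum to 4 (valence 4) → 0 H
  atom 8: N, bond orders sum to 1 (valence 3) → 2 H
  atom 9: C, bond orders sum to 2 (valence 4) → 2 H
  atom 10: C, bond orders sum to 2 (valence 4) → 2 H
  atom 11: C, bond orders sum to 2 (valence 4) → 2 H
  atom 12: C, bond orders sum to 1 (valence 4) → 3 H
Total hydrogens: 19.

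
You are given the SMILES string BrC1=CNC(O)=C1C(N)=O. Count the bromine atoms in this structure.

Scan the SMILES for Br atoms (remember two-letter symbols like Cl and Br are single atoms).
Bromine count: 1.

1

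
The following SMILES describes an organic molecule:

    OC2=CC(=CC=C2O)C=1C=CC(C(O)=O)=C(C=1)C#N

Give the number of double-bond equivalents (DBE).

Degree of unsaturation = (number of rings) + (number of π bonds).
Ring closures in the SMILES: 2.
π bonds: 7 double bonds (each 1 DoU), 1 triple bond (each 2 DoU) → 9 DoU from unsaturation.
Total DoU = 2 + 9 = 11.

11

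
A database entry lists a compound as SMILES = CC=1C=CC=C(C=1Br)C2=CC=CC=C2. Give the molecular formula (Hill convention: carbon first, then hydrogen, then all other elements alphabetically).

Walk through each heavy atom and fill implicit hydrogens from standard valence (C 4, N 3, O 2, S 2, halogen 1):
  atom 1: C, bond orders sum to 1 (valence 4) → 3 H
  atom 2: C, bond orders sum to 4 (valence 4) → 0 H
  atom 3: C, bond orders sum to 3 (valence 4) → 1 H
  atom 4: C, bond orders sum to 3 (valence 4) → 1 H
  atom 5: C, bond orders sum to 3 (valence 4) → 1 H
  atom 6: C, bond orders sum to 4 (valence 4) → 0 H
  atom 7: C, bond orders sum to 4 (valence 4) → 0 H
  atom 8: Br (halogen, monovalent) → 0 H
  atom 9: C, bond orders sum to 4 (valence 4) → 0 H
  atom 10: C, bond orders sum to 3 (valence 4) → 1 H
  atom 11: C, bond orders sum to 3 (valence 4) → 1 H
  atom 12: C, bond orders sum to 3 (valence 4) → 1 H
  atom 13: C, bond orders sum to 3 (valence 4) → 1 H
  atom 14: C, bond orders sum to 3 (valence 4) → 1 H
Totals → C:13, H:11, Br:1.
In Hill order: C13H11Br.

C13H11Br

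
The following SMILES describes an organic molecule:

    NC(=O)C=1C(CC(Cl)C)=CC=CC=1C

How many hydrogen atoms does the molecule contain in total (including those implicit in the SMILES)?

Walk through each heavy atom and fill implicit hydrogens from standard valence (C 4, N 3, O 2, S 2, halogen 1):
  atom 1: N, bond orders sum to 1 (valence 3) → 2 H
  atom 2: C, bond orders sum to 4 (valence 4) → 0 H
  atom 3: O, bond orders sum to 2 (valence 2) → 0 H
  atom 4: C, bond orders sum to 4 (valence 4) → 0 H
  atom 5: C, bond orders sum to 4 (valence 4) → 0 H
  atom 6: C, bond orders sum to 2 (valence 4) → 2 H
  atom 7: C, bond orders sum to 3 (valence 4) → 1 H
  atom 8: Cl (halogen, monovalent) → 0 H
  atom 9: C, bond orders sum to 1 (valence 4) → 3 H
  atom 10: C, bond orders sum to 3 (valence 4) → 1 H
  atom 11: C, bond orders sum to 3 (valence 4) → 1 H
  atom 12: C, bond orders sum to 3 (valence 4) → 1 H
  atom 13: C, bond orders sum to 4 (valence 4) → 0 H
  atom 14: C, bond orders sum to 1 (valence 4) → 3 H
Total hydrogens: 14.

14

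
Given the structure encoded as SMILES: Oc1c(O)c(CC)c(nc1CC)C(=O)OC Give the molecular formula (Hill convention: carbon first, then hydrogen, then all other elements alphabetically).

Walk through each heavy atom and fill implicit hydrogens from standard valence (C 4, N 3, O 2, S 2, halogen 1); for lowercase aromatic atoms, an aromatic c carries 1 H when it has two neighbours and 0 H with three, and aromatic n carries 0 H:
  atom 1: O, bond orders sum to 1 (valence 2) → 1 H
  atom 2: aromatic c, 3 neighbours → 0 H
  atom 3: aromatic c, 3 neighbours → 0 H
  atom 4: O, bond orders sum to 1 (valence 2) → 1 H
  atom 5: aromatic c, 3 neighbours → 0 H
  atom 6: C, bond orders sum to 2 (valence 4) → 2 H
  atom 7: C, bond orders sum to 1 (valence 4) → 3 H
  atom 8: aromatic c, 3 neighbours → 0 H
  atom 9: aromatic n, 2 neighbours → 0 H
  atom 10: aromatic c, 3 neighbours → 0 H
  atom 11: C, bond orders sum to 2 (valence 4) → 2 H
  atom 12: C, bond orders sum to 1 (valence 4) → 3 H
  atom 13: C, bond orders sum to 4 (valence 4) → 0 H
  atom 14: O, bond orders sum to 2 (valence 2) → 0 H
  atom 15: O, bond orders sum to 2 (valence 2) → 0 H
  atom 16: C, bond orders sum to 1 (valence 4) → 3 H
Totals → C:11, H:15, N:1, O:4.
In Hill order: C11H15NO4.

C11H15NO4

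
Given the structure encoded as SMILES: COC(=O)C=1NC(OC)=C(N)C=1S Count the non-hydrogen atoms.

Every atom symbol written in the SMILES (organic subset) is one heavy atom; implicit H are not written.
Heavy atoms by element → C:7, N:2, O:3, S:1.
Total: 13.

13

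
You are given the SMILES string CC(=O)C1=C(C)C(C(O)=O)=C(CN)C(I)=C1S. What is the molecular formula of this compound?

Walk through each heavy atom and fill implicit hydrogens from standard valence (C 4, N 3, O 2, S 2, halogen 1):
  atom 1: C, bond orders sum to 1 (valence 4) → 3 H
  atom 2: C, bond orders sum to 4 (valence 4) → 0 H
  atom 3: O, bond orders sum to 2 (valence 2) → 0 H
  atom 4: C, bond orders sum to 4 (valence 4) → 0 H
  atom 5: C, bond orders sum to 4 (valence 4) → 0 H
  atom 6: C, bond orders sum to 1 (valence 4) → 3 H
  atom 7: C, bond orders sum to 4 (valence 4) → 0 H
  atom 8: C, bond orders sum to 4 (valence 4) → 0 H
  atom 9: O, bond orders sum to 1 (valence 2) → 1 H
  atom 10: O, bond orders sum to 2 (valence 2) → 0 H
  atom 11: C, bond orders sum to 4 (valence 4) → 0 H
  atom 12: C, bond orders sum to 2 (valence 4) → 2 H
  atom 13: N, bond orders sum to 1 (valence 3) → 2 H
  atom 14: C, bond orders sum to 4 (valence 4) → 0 H
  atom 15: I (halogen, monovalent) → 0 H
  atom 16: C, bond orders sum to 4 (valence 4) → 0 H
  atom 17: S, bond orders sum to 1 (valence 2) → 1 H
Totals → C:11, H:12, I:1, N:1, O:3, S:1.
In Hill order: C11H12INO3S.

C11H12INO3S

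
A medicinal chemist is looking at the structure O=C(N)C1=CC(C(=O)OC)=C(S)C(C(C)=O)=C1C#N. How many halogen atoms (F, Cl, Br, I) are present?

0

Scan the SMILES for the halogen motif — none present.
Groups that are present: 1 amide, 1 ester, 1 ketone, 1 nitrile, 1 thiol.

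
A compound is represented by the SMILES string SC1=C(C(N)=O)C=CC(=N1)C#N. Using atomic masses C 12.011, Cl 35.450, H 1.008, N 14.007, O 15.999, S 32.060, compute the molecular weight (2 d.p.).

First, the molecular formula is C7H5N3OS (counting implicit H from valence).
  C: 7 × 12.011 = 84.077
  H: 5 × 1.008 = 5.040
  N: 3 × 14.007 = 42.021
  O: 1 × 15.999 = 15.999
  S: 1 × 32.060 = 32.060
Sum: 7×12.011 + 5×1.008 + 3×14.007 + 1×15.999 + 1×32.060 = 179.197 → 179.20 g/mol.

179.20 g/mol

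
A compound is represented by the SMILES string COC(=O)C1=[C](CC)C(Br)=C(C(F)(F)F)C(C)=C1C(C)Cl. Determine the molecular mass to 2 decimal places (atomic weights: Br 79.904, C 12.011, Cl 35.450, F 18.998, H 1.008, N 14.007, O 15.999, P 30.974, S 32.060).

First, the molecular formula is C14H15BrClF3O2 (counting implicit H from valence).
  Br: 1 × 79.904 = 79.904
  C: 14 × 12.011 = 168.154
  Cl: 1 × 35.450 = 35.450
  F: 3 × 18.998 = 56.994
  H: 15 × 1.008 = 15.120
  O: 2 × 15.999 = 31.998
Sum: 1×79.904 + 14×12.011 + 1×35.450 + 3×18.998 + 15×1.008 + 2×15.999 = 387.620 → 387.62 g/mol.

387.62 g/mol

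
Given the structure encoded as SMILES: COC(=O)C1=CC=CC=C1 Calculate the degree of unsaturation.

Degree of unsaturation = (number of rings) + (number of π bonds).
Ring closures in the SMILES: 1.
π bonds: 4 double bonds (each 1 DoU) → 4 DoU from unsaturation.
Total DoU = 1 + 4 = 5.

5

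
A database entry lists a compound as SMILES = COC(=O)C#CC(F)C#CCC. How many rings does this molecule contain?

0

In SMILES, each pair of matching ring-closure digits denotes one ring-closing bond; the number of such bonds equals the number of independent rings.
Ring-closure bonds here: 0.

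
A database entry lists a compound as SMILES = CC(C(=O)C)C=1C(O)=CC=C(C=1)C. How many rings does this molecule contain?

In SMILES, each pair of matching ring-closure digits denotes one ring-closing bond; the number of such bonds equals the number of independent rings.
Ring-closure bonds here: 1.

1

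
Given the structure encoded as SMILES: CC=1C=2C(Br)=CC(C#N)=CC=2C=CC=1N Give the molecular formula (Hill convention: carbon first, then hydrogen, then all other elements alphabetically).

C12H9BrN2

Walk through each heavy atom and fill implicit hydrogens from standard valence (C 4, N 3, O 2, S 2, halogen 1):
  atom 1: C, bond orders sum to 1 (valence 4) → 3 H
  atom 2: C, bond orders sum to 4 (valence 4) → 0 H
  atom 3: C, bond orders sum to 4 (valence 4) → 0 H
  atom 4: C, bond orders sum to 4 (valence 4) → 0 H
  atom 5: Br (halogen, monovalent) → 0 H
  atom 6: C, bond orders sum to 3 (valence 4) → 1 H
  atom 7: C, bond orders sum to 4 (valence 4) → 0 H
  atom 8: C, bond orders sum to 4 (valence 4) → 0 H
  atom 9: N, bond orders sum to 3 (valence 3) → 0 H
  atom 10: C, bond orders sum to 3 (valence 4) → 1 H
  atom 11: C, bond orders sum to 4 (valence 4) → 0 H
  atom 12: C, bond orders sum to 3 (valence 4) → 1 H
  atom 13: C, bond orders sum to 3 (valence 4) → 1 H
  atom 14: C, bond orders sum to 4 (valence 4) → 0 H
  atom 15: N, bond orders sum to 1 (valence 3) → 2 H
Totals → C:12, H:9, Br:1, N:2.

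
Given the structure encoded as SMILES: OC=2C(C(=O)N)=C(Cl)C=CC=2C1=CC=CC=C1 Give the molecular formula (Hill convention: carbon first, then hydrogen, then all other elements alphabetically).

Walk through each heavy atom and fill implicit hydrogens from standard valence (C 4, N 3, O 2, S 2, halogen 1):
  atom 1: O, bond orders sum to 1 (valence 2) → 1 H
  atom 2: C, bond orders sum to 4 (valence 4) → 0 H
  atom 3: C, bond orders sum to 4 (valence 4) → 0 H
  atom 4: C, bond orders sum to 4 (valence 4) → 0 H
  atom 5: O, bond orders sum to 2 (valence 2) → 0 H
  atom 6: N, bond orders sum to 1 (valence 3) → 2 H
  atom 7: C, bond orders sum to 4 (valence 4) → 0 H
  atom 8: Cl (halogen, monovalent) → 0 H
  atom 9: C, bond orders sum to 3 (valence 4) → 1 H
  atom 10: C, bond orders sum to 3 (valence 4) → 1 H
  atom 11: C, bond orders sum to 4 (valence 4) → 0 H
  atom 12: C, bond orders sum to 4 (valence 4) → 0 H
  atom 13: C, bond orders sum to 3 (valence 4) → 1 H
  atom 14: C, bond orders sum to 3 (valence 4) → 1 H
  atom 15: C, bond orders sum to 3 (valence 4) → 1 H
  atom 16: C, bond orders sum to 3 (valence 4) → 1 H
  atom 17: C, bond orders sum to 3 (valence 4) → 1 H
Totals → C:13, H:10, Cl:1, N:1, O:2.

C13H10ClNO2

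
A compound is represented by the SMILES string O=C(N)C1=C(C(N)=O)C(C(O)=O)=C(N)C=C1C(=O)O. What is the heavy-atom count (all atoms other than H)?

19

Every atom symbol written in the SMILES (organic subset) is one heavy atom; implicit H are not written.
Heavy atoms by element → C:10, N:3, O:6.
Total: 19.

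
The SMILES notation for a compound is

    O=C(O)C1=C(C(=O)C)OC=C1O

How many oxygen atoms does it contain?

5

Scan the SMILES for O atoms (remember two-letter symbols like Cl and Br are single atoms).
Oxygen count: 5.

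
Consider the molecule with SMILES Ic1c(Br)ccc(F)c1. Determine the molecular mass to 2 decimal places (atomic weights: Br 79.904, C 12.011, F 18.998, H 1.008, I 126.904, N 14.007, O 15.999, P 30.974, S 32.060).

300.90 g/mol

First, the molecular formula is C6H3BrFI (counting implicit H from valence).
  Br: 1 × 79.904 = 79.904
  C: 6 × 12.011 = 72.066
  F: 1 × 18.998 = 18.998
  H: 3 × 1.008 = 3.024
  I: 1 × 126.904 = 126.904
Sum: 1×79.904 + 6×12.011 + 1×18.998 + 3×1.008 + 1×126.904 = 300.896 → 300.90 g/mol.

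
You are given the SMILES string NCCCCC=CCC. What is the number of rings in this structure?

In SMILES, each pair of matching ring-closure digits denotes one ring-closing bond; the number of such bonds equals the number of independent rings.
Ring-closure bonds here: 0.

0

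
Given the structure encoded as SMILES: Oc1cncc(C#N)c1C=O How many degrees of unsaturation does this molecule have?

Molecular formula: C7H4N2O2.
DoU = (2C + 2 + N − H − X) / 2, where X is the halogen count and O/S are ignored.
    = (2·7 + 2 + 2 − 4 − 0) / 2 = 14 / 2 = 7.

7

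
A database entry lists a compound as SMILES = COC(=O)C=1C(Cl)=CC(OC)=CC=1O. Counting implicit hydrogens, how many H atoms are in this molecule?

9

Walk through each heavy atom and fill implicit hydrogens from standard valence (C 4, N 3, O 2, S 2, halogen 1):
  atom 1: C, bond orders sum to 1 (valence 4) → 3 H
  atom 2: O, bond orders sum to 2 (valence 2) → 0 H
  atom 3: C, bond orders sum to 4 (valence 4) → 0 H
  atom 4: O, bond orders sum to 2 (valence 2) → 0 H
  atom 5: C, bond orders sum to 4 (valence 4) → 0 H
  atom 6: C, bond orders sum to 4 (valence 4) → 0 H
  atom 7: Cl (halogen, monovalent) → 0 H
  atom 8: C, bond orders sum to 3 (valence 4) → 1 H
  atom 9: C, bond orders sum to 4 (valence 4) → 0 H
  atom 10: O, bond orders sum to 2 (valence 2) → 0 H
  atom 11: C, bond orders sum to 1 (valence 4) → 3 H
  atom 12: C, bond orders sum to 3 (valence 4) → 1 H
  atom 13: C, bond orders sum to 4 (valence 4) → 0 H
  atom 14: O, bond orders sum to 1 (valence 2) → 1 H
Total hydrogens: 9.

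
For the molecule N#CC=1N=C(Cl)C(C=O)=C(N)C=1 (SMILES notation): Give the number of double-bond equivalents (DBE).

Degree of unsaturation = (number of rings) + (number of π bonds).
Ring closures in the SMILES: 1.
π bonds: 4 double bonds (each 1 DoU), 1 triple bond (each 2 DoU) → 6 DoU from unsaturation.
Total DoU = 1 + 6 = 7.

7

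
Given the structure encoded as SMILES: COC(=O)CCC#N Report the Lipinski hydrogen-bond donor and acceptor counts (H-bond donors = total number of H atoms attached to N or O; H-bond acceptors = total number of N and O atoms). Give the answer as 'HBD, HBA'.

0, 3

Donors: find every N or O and count the H atoms it carries.
  atom 2 (O): bond orders sum to 2 → 0 H
  atom 4 (O): bond orders sum to 2 → 0 H
  atom 8 (N): bond orders sum to 3 → 0 H
Lipinski HBD = 0.
Acceptors: N atoms = 1, O atoms = 2 → HBA = 3.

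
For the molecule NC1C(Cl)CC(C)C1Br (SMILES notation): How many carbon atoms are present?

6

Count every carbon token in the SMILES (each C, including those in ring-closure positions and inside branches).
Carbon count: 6.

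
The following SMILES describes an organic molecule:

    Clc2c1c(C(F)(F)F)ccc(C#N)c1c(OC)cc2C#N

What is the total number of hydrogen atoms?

Walk through each heavy atom and fill implicit hydrogens from standard valence (C 4, N 3, O 2, S 2, halogen 1); for lowercase aromatic atoms, an aromatic c carries 1 H when it has two neighbours and 0 H with three, and aromatic n carries 0 H:
  atom 1: Cl (halogen, monovalent) → 0 H
  atom 2: aromatic c, 3 neighbours → 0 H
  atom 3: aromatic c, 3 neighbours → 0 H
  atom 4: aromatic c, 3 neighbours → 0 H
  atom 5: C, bond orders sum to 4 (valence 4) → 0 H
  atom 6: F (halogen, monovalent) → 0 H
  atom 7: F (halogen, monovalent) → 0 H
  atom 8: F (halogen, monovalent) → 0 H
  atom 9: aromatic c, 2 neighbours → 1 H
  atom 10: aromatic c, 2 neighbours → 1 H
  atom 11: aromatic c, 3 neighbours → 0 H
  atom 12: C, bond orders sum to 4 (valence 4) → 0 H
  atom 13: N, bond orders sum to 3 (valence 3) → 0 H
  atom 14: aromatic c, 3 neighbours → 0 H
  atom 15: aromatic c, 3 neighbours → 0 H
  atom 16: O, bond orders sum to 2 (valence 2) → 0 H
  atom 17: C, bond orders sum to 1 (valence 4) → 3 H
  atom 18: aromatic c, 2 neighbours → 1 H
  atom 19: aromatic c, 3 neighbours → 0 H
  atom 20: C, bond orders sum to 4 (valence 4) → 0 H
  atom 21: N, bond orders sum to 3 (valence 3) → 0 H
Total hydrogens: 6.

6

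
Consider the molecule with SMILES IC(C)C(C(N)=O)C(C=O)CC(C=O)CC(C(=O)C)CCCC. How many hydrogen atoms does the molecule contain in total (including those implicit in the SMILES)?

Walk through each heavy atom and fill implicit hydrogens from standard valence (C 4, N 3, O 2, S 2, halogen 1):
  atom 1: I (halogen, monovalent) → 0 H
  atom 2: C, bond orders sum to 3 (valence 4) → 1 H
  atom 3: C, bond orders sum to 1 (valence 4) → 3 H
  atom 4: C, bond orders sum to 3 (valence 4) → 1 H
  atom 5: C, bond orders sum to 4 (valence 4) → 0 H
  atom 6: N, bond orders sum to 1 (valence 3) → 2 H
  atom 7: O, bond orders sum to 2 (valence 2) → 0 H
  atom 8: C, bond orders sum to 3 (valence 4) → 1 H
  atom 9: C, bond orders sum to 3 (valence 4) → 1 H
  atom 10: O, bond orders sum to 2 (valence 2) → 0 H
  atom 11: C, bond orders sum to 2 (valence 4) → 2 H
  atom 12: C, bond orders sum to 3 (valence 4) → 1 H
  atom 13: C, bond orders sum to 3 (valence 4) → 1 H
  atom 14: O, bond orders sum to 2 (valence 2) → 0 H
  atom 15: C, bond orders sum to 2 (valence 4) → 2 H
  atom 16: C, bond orders sum to 3 (valence 4) → 1 H
  atom 17: C, bond orders sum to 4 (valence 4) → 0 H
  atom 18: O, bond orders sum to 2 (valence 2) → 0 H
  atom 19: C, bond orders sum to 1 (valence 4) → 3 H
  atom 20: C, bond orders sum to 2 (valence 4) → 2 H
  atom 21: C, bond orders sum to 2 (valence 4) → 2 H
  atom 22: C, bond orders sum to 2 (valence 4) → 2 H
  atom 23: C, bond orders sum to 1 (valence 4) → 3 H
Total hydrogens: 28.

28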